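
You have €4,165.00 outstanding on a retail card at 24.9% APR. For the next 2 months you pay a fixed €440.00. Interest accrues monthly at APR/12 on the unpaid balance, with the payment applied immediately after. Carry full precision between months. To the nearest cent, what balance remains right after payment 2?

€3,450.51

Monthly rate r = 24.9%/12 = 2.075% = 0.02075.
Each month: B ← B·(1+r) − €440.00.
Month 1: interest €86.42; balance after payment €3,811.42.
Month 2: interest €79.09; balance after payment €3,450.51.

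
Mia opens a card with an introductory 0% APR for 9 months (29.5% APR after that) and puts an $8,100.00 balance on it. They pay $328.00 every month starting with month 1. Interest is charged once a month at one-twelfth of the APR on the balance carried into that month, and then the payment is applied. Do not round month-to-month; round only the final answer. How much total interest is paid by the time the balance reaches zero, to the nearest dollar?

$1,436

Promo months 1–9 at r₀ = 0%/12 = 0; months 10+ at r₁ = 29.5%/12 = 0.0245833.
After month 9 (no interest yet): B = $8,100.00 − 9·$328.00 = $5,148.00.
Then at r₁ with $328.00/mo: n₂ = −ln(1 − r₁·B/P)/ln(1+r₁) ≈ 20.07 → 21 more payments.
Total paid = 29·$328.00 + $24.27 = $9,536.27; interest = $9,536.27 − $8,100.00 = $1,436.27.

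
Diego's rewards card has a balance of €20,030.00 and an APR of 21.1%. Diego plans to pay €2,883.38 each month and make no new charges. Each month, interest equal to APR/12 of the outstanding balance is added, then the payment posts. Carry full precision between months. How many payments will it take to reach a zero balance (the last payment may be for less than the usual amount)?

8 months

Monthly rate r = 21.1%/12 = 1.75833% = 0.0175833.
Recurrence: B ← B·(1+r) − €2,883.38.
Month 1: interest €352.19; balance after payment €17,498.81.
Month 2: interest €307.69; balance after payment €14,923.12.
Closed form: n = −ln(1 − rB₀/P)/ln(1+r) = −ln(0.87785)/ln(1.01758) ≈ 7.474, so the balance reaches zero during payment 8.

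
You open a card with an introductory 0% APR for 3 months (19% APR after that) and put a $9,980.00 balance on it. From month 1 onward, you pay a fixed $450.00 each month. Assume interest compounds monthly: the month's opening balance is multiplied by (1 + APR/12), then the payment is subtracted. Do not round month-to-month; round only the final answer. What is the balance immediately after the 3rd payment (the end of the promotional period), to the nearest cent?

Promo months 1–3 at r₀ = 0%/12 = 0; months 4+ at r₁ = 19%/12 = 0.0158333.
After month 3 (no interest yet): B = $9,980.00 − 3·$450.00 = $8,630.00.

$8,630.00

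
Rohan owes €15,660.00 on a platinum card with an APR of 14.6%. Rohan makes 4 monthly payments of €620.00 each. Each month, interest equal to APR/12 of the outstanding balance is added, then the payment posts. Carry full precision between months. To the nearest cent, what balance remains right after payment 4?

€13,910.51

Monthly rate r = 14.6%/12 = 1.21667% = 0.0121667.
Each month: B ← B·(1+r) − €620.00.
Month 1: interest €190.53; balance after payment €15,230.53.
Month 2: interest €185.30; balance after payment €14,795.83.
Month 3: interest €180.02; balance after payment €14,355.85.
Month 4: interest €174.66; balance after payment €13,910.51.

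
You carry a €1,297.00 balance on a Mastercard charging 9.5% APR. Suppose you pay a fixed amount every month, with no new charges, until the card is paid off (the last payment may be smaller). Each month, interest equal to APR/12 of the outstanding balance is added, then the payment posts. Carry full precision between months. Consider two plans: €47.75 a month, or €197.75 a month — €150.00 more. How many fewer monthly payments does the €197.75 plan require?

24 fewer payments

Monthly rate r = 9.5%/12 = 0.791667% = 0.00791667.
At €47.75/mo: n = ⌈−ln(1 − rB₀/P)/ln(1+r)⌉ = 31 payments (last €33.65); total interest = total paid − €1,297.00 = €169.15.
At €197.75/mo: 7 payments (last €150.79); total interest €40.29.
Payments saved = 31 − 7 = 24.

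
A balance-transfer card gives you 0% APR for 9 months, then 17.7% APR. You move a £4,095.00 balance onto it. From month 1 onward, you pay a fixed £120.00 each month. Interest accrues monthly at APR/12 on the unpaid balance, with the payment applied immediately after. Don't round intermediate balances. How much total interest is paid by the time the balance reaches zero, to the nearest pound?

£780

Promo months 1–9 at r₀ = 0%/12 = 0; months 10+ at r₁ = 17.7%/12 = 0.01475.
After month 9 (no interest yet): B = £4,095.00 − 9·£120.00 = £3,015.00.
Then at r₁ with £120.00/mo: n₂ = −ln(1 − r₁·B/P)/ln(1+r₁) ≈ 31.62 → 32 more payments.
Total paid = 40·£120.00 + £74.52 = £4,874.52; interest = £4,874.52 − £4,095.00 = £779.52.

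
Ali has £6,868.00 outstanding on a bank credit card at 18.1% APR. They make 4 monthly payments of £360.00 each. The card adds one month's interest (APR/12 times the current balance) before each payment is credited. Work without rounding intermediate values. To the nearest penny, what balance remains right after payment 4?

£5,818.93

Monthly rate r = 18.1%/12 = 1.50833% = 0.0150833.
Each month: B ← B·(1+r) − £360.00.
Month 1: interest £103.59; balance after payment £6,611.59.
Month 2: interest £99.72; balance after payment £6,351.32.
Month 3: interest £95.80; balance after payment £6,087.12.
Month 4: interest £91.81; balance after payment £5,818.93.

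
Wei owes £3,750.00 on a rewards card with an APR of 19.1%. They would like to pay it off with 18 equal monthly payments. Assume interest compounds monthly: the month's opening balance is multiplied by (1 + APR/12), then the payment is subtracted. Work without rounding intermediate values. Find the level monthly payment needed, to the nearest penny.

£241.24

Monthly rate r = 19.1%/12 = 1.59167% = 0.0159167.
Level-payment amortization: P = B₀·r / (1 − (1+r)^(−n)) = 3750.00·0.0159167 / (1 − 1.01592^(−18)).
Denominator 1 − (1+r)^(−18) = 0.247416892.
P = 59.6875 / 0.247416892 ≈ 241.24.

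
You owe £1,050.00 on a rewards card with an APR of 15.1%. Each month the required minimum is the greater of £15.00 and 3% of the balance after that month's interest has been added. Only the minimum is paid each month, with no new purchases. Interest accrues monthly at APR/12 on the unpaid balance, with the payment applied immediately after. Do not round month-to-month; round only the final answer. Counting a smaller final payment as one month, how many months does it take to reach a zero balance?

85 months

Monthly rate r = 15.1%/12 = 1.25833% = 0.0125833.
While 3% of the post-interest balance exceeds £15.00, each month B ← (B·(1+r))·(1 − 0.03), i.e. B shrinks by the factor (1+r)·0.97 = 0.98221.
This holds for months 1–43. Entering month 44 the balance is £485.17; 3% of the post-interest balance is now below £15.00, so the flat £15.00 minimum applies from here.
From month 44 a fixed £15.00 at rate r clears £485.17 in 42 more payments. Total: 43 + 42 = 85 months.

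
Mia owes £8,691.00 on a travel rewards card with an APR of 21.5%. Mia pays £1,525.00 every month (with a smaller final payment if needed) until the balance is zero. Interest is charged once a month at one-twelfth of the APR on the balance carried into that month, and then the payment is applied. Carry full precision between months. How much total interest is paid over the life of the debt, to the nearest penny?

£559.14

Monthly rate r = 21.5%/12 = 1.79167% = 0.0179167.
Payoff takes n = ⌈−ln(1 − rB₀/P)/ln(1+r)⌉ = ⌈6.065⌉ = 7 payments; the last is £100.14.
Total paid = 6·£1,525.00 + £100.14 = £9,250.14.
Total interest = total paid − principal = £9,250.14 − £8,691.00 = £559.14.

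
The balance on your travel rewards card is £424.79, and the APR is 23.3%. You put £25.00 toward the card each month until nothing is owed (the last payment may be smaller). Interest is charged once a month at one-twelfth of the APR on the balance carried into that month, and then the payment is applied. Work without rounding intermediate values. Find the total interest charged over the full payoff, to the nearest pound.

Monthly rate r = 23.3%/12 = 1.94167% = 0.0194167.
Payoff takes n = ⌈−ln(1 − rB₀/P)/ln(1+r)⌉ = ⌈20.819⌉ = 21 payments; the last is £20.51.
Total paid = 20·£25.00 + £20.51 = £520.51.
Total interest = total paid − principal = £520.51 − £424.79 = £95.72.

£96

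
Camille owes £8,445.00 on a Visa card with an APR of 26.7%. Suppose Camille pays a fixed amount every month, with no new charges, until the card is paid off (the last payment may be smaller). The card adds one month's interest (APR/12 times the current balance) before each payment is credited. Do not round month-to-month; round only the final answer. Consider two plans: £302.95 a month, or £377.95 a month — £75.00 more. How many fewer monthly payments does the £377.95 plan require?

Monthly rate r = 26.7%/12 = 2.225% = 0.02225.
At £302.95/mo: n = ⌈−ln(1 − rB₀/P)/ln(1+r)⌉ = 44 payments (last £302.19); total interest = total paid − £8,445.00 = £4,884.04.
At £377.95/mo: 32 payments (last £91.66); total interest £3,363.11.
Payments saved = 44 − 32 = 12.

12 fewer payments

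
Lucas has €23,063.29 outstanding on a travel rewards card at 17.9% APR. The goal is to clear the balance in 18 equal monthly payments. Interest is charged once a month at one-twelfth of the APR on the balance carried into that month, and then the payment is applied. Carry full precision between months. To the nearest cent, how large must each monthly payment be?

Monthly rate r = 17.9%/12 = 1.49167% = 0.0149167.
Level-payment amortization: P = B₀·r / (1 − (1+r)^(−n)) = 23063.29·0.0149167 / (1 − 1.01492^(−18)).
Denominator 1 − (1+r)^(−18) = 0.23395712.
P = 344.027 / 0.23395712 ≈ 1470.47.

€1,470.47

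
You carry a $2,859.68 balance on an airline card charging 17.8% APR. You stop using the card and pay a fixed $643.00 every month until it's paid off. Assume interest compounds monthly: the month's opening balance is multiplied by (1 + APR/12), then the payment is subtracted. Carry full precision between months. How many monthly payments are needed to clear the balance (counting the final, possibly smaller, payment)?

Monthly rate r = 17.8%/12 = 1.48333% = 0.0148333.
Recurrence: B ← B·(1+r) − $643.00.
Month 1: interest $42.42; balance after payment $2,259.10.
Month 2: interest $33.51; balance after payment $1,649.61.
Month 3: interest $24.47; balance after payment $1,031.08.
Month 4: interest $15.29; balance after payment $403.37.
Month 5: interest $5.98; balance after payment $0.00.

5 months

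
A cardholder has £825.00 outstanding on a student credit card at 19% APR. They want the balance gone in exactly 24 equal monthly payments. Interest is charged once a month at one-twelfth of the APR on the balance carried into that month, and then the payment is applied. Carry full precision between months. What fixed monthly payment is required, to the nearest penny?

Monthly rate r = 19%/12 = 1.58333% = 0.0158333.
Level-payment amortization: P = B₀·r / (1 − (1+r)^(−n)) = 825.00·0.0158333 / (1 − 1.01583^(−24)).
Denominator 1 − (1+r)^(−24) = 0.314099736.
P = 13.0625 / 0.314099736 ≈ 41.59.

£41.59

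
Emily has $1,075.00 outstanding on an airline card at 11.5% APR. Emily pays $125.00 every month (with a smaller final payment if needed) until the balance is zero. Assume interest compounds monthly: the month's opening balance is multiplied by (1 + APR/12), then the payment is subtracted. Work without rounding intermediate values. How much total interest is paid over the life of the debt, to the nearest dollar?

Monthly rate r = 11.5%/12 = 0.958333% = 0.00958333.
Payoff takes n = ⌈−ln(1 − rB₀/P)/ln(1+r)⌉ = ⌈9.018⌉ = 10 payments; the last is $2.27.
Total paid = 9·$125.00 + $2.27 = $1,127.27.
Total interest = total paid − principal = $1,127.27 − $1,075.00 = $52.27.

$52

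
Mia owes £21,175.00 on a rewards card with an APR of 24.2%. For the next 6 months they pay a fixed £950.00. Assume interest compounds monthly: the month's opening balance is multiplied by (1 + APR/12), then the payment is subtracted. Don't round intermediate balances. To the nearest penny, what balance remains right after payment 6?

Monthly rate r = 24.2%/12 = 2.01667% = 0.0201667.
Each month: B ← B·(1+r) − £950.00.
Month 1: interest £427.03; balance after payment £20,652.03.
Month 2: interest £416.48; balance after payment £20,118.51.
Month 3: interest £405.72; balance after payment £19,574.24.
Month 4: interest £394.75; balance after payment £19,018.98.
Month 5: interest £383.55; balance after payment £18,452.53.
Month 6: interest £372.13; balance after payment £17,874.66.

£17,874.66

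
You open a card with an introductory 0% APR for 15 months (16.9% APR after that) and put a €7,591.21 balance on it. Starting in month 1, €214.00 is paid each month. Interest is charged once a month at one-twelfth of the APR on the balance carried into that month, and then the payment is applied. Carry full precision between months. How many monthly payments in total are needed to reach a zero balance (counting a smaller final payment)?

40 payments

Promo months 1–15 at r₀ = 0%/12 = 0; months 16+ at r₁ = 16.9%/12 = 0.0140833.
After month 15 (no interest yet): B = €7,591.21 − 15·€214.00 = €4,381.21.
Then at r₁ with €214.00/mo: n₂ = −ln(1 − r₁·B/P)/ln(1+r₁) ≈ 24.32 → 25 more payments.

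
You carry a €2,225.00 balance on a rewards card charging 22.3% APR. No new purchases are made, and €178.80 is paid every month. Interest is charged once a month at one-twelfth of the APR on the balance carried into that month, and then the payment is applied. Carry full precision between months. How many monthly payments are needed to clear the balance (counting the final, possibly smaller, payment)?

Monthly rate r = 22.3%/12 = 1.85833% = 0.0185833.
Recurrence: B ← B·(1+r) − €178.80.
Month 1: interest €41.35; balance after payment €2,087.55.
Month 2: interest €38.79; balance after payment €1,947.54.
Closed form: n = −ln(1 − rB₀/P)/ln(1+r) = −ln(0.76875)/ln(1.01858) ≈ 14.283, so the balance reaches zero during payment 15.

15 payments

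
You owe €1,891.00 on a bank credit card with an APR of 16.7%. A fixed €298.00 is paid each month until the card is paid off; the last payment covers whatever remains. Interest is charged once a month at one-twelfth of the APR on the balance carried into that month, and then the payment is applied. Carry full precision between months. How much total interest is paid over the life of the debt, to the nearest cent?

€102.95

Monthly rate r = 16.7%/12 = 1.39167% = 0.0139167.
Payoff takes n = ⌈−ln(1 − rB₀/P)/ln(1+r)⌉ = ⌈6.690⌉ = 7 payments; the last is €205.95.
Total paid = 6·€298.00 + €205.95 = €1,993.95.
Total interest = total paid − principal = €1,993.95 − €1,891.00 = €102.95.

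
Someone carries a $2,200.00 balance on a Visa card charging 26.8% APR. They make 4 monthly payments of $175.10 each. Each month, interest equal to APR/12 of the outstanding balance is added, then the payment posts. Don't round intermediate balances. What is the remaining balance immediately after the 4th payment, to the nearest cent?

$1,679.00

Monthly rate r = 26.8%/12 = 2.23333% = 0.0223333.
Each month: B ← B·(1+r) − $175.10.
Month 1: interest $49.13; balance after payment $2,074.03.
Month 2: interest $46.32; balance after payment $1,945.25.
Month 3: interest $43.44; balance after payment $1,813.60.
Month 4: interest $40.50; balance after payment $1,679.00.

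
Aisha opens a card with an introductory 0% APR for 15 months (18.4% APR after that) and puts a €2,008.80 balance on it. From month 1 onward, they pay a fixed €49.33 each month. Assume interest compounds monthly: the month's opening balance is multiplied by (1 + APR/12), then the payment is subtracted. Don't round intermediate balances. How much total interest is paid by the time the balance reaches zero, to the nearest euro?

Promo months 1–15 at r₀ = 0%/12 = 0; months 16+ at r₁ = 18.4%/12 = 0.0153333.
After month 15 (no interest yet): B = €2,008.80 − 15·€49.33 = €1,268.85.
Then at r₁ with €49.33/mo: n₂ = −ln(1 − r₁·B/P)/ln(1+r₁) ≈ 32.96 → 33 more payments.
Total paid = 47·€49.33 + €47.32 = €2,365.83; interest = €2,365.83 − €2,008.80 = €357.03.

€357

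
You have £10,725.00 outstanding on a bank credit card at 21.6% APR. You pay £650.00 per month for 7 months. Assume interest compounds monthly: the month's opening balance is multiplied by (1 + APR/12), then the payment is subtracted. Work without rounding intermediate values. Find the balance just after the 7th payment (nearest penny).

£7,348.35

Monthly rate r = 21.6%/12 = 1.8% = 0.018.
Each month: B ← B·(1+r) − £650.00.
Month 1: interest £193.05; balance after payment £10,268.05.
Month 2: interest £184.82; balance after payment £9,802.87.
Month 3: interest £176.45; balance after payment £9,329.33.
Month 4: interest £167.93; balance after payment £8,847.25.
Month 5: interest £159.25; balance after payment £8,356.51.
Month 6: interest £150.42; balance after payment £7,856.92.
Month 7: interest £141.42; balance after payment £7,348.35.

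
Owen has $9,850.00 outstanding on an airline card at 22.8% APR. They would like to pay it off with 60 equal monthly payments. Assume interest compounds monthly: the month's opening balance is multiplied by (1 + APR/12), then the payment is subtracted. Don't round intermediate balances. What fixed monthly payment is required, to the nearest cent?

Monthly rate r = 22.8%/12 = 1.9% = 0.019.
Level-payment amortization: P = B₀·r / (1 − (1+r)^(−n)) = 9850.00·0.019 / (1 − 1.019^(−60)).
Denominator 1 − (1+r)^(−60) = 0.67674224.
P = 187.15 / 0.67674224 ≈ 276.55.

$276.55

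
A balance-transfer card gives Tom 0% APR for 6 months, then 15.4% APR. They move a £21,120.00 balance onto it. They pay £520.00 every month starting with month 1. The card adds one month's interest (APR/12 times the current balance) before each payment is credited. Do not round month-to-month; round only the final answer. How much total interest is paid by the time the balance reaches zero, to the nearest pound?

£5,954

Promo months 1–6 at r₀ = 0%/12 = 0; months 7+ at r₁ = 15.4%/12 = 0.0128333.
After month 6 (no interest yet): B = £21,120.00 − 6·£520.00 = £18,000.00.
Then at r₁ with £520.00/mo: n₂ = −ln(1 − r₁·B/P)/ln(1+r₁) ≈ 46.06 → 47 more payments.
Total paid = 52·£520.00 + £33.83 = £27,073.83; interest = £27,073.83 − £21,120.00 = £5,953.83.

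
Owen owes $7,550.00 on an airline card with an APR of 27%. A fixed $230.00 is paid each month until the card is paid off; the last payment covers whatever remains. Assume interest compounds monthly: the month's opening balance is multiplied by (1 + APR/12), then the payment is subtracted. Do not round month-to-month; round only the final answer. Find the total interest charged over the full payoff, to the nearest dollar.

Monthly rate r = 27%/12 = 2.25% = 0.0225.
Payoff takes n = ⌈−ln(1 − rB₀/P)/ln(1+r)⌉ = ⌈60.297⌉ = 61 payments; the last is $68.93.
Total paid = 60·$230.00 + $68.93 = $13,868.93.
Total interest = total paid − principal = $13,868.93 − $7,550.00 = $6,318.93.

$6,319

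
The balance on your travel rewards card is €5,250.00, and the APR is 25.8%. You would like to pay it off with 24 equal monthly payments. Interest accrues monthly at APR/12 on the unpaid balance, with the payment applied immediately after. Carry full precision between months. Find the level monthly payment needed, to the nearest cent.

€282.31

Monthly rate r = 25.8%/12 = 2.15% = 0.0215.
Level-payment amortization: P = B₀·r / (1 − (1+r)^(−n)) = 5250.00·0.0215 / (1 − 1.0215^(−24)).
Denominator 1 − (1+r)^(−24) = 0.399823348.
P = 112.875 / 0.399823348 ≈ 282.31.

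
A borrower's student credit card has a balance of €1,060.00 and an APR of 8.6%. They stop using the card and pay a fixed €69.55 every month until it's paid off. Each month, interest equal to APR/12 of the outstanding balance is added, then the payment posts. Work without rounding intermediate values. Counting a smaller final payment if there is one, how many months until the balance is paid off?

Monthly rate r = 8.6%/12 = 0.716667% = 0.00716667.
Recurrence: B ← B·(1+r) − €69.55.
Month 1: interest €7.60; balance after payment €998.05.
Month 2: interest €7.15; balance after payment €935.65.
Closed form: n = −ln(1 − rB₀/P)/ln(1+r) = −ln(0.89077)/ln(1.00717) ≈ 16.197, so the balance reaches zero during payment 17.

17 payments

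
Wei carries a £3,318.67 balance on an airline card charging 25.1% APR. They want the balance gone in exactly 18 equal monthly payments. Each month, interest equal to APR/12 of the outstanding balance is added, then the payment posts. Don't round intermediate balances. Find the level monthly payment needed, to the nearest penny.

£223.15

Monthly rate r = 25.1%/12 = 2.09167% = 0.0209167.
Level-payment amortization: P = B₀·r / (1 − (1+r)^(−n)) = 3318.67·0.0209167 / (1 − 1.02092^(−18)).
Denominator 1 − (1+r)^(−18) = 0.311070612.
P = 69.4155 / 0.311070612 ≈ 223.15.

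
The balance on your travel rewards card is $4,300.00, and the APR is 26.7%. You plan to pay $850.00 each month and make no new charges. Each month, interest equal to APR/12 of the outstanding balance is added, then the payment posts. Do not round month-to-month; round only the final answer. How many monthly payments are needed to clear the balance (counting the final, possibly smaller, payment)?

6 months

Monthly rate r = 26.7%/12 = 2.225% = 0.02225.
Recurrence: B ← B·(1+r) − $850.00.
Month 1: interest $95.67; balance after payment $3,545.68.
Month 2: interest $78.89; balance after payment $2,774.57.
Month 3: interest $61.73; balance after payment $1,986.30.
Month 4: interest $44.20; balance after payment $1,180.50.
Month 5: interest $26.27; balance after payment $356.76.
Month 6: interest $7.94; balance after payment $0.00.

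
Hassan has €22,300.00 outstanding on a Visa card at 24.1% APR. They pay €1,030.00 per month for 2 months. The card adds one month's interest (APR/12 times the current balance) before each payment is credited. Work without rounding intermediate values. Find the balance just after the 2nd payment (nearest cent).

Monthly rate r = 24.1%/12 = 2.00833% = 0.0200833.
Each month: B ← B·(1+r) − €1,030.00.
Month 1: interest €447.86; balance after payment €21,717.86.
Month 2: interest €436.17; balance after payment €21,124.03.

€21,124.03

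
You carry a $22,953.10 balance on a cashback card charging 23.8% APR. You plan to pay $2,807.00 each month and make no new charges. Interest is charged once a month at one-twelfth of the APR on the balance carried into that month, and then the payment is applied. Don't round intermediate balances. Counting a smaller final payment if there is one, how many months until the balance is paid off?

10 months

Monthly rate r = 23.8%/12 = 1.98333% = 0.0198333.
Recurrence: B ← B·(1+r) − $2,807.00.
Month 1: interest $455.24; balance after payment $20,601.34.
Month 2: interest $408.59; balance after payment $18,202.93.
Closed form: n = −ln(1 − rB₀/P)/ln(1+r) = −ln(0.83782)/ln(1.01983) ≈ 9.010, so the balance reaches zero during payment 10.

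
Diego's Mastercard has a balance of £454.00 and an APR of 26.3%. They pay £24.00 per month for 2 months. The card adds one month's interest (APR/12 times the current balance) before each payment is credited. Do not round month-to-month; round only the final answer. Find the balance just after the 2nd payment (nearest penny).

Monthly rate r = 26.3%/12 = 2.19167% = 0.0219167.
Each month: B ← B·(1+r) − £24.00.
Month 1: interest £9.95; balance after payment £439.95.
Month 2: interest £9.64; balance after payment £425.59.

£425.59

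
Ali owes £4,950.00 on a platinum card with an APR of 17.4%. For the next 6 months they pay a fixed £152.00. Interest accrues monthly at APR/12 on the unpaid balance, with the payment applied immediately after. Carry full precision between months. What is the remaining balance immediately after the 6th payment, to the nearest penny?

Monthly rate r = 17.4%/12 = 1.45% = 0.0145.
Each month: B ← B·(1+r) − £152.00.
Month 1: interest £71.77; balance after payment £4,869.77.
Month 2: interest £70.61; balance after payment £4,788.39.
Month 3: interest £69.43; balance after payment £4,705.82.
Month 4: interest £68.23; balance after payment £4,622.05.
Month 5: interest £67.02; balance after payment £4,537.07.
Month 6: interest £65.79; balance after payment £4,450.86.

£4,450.86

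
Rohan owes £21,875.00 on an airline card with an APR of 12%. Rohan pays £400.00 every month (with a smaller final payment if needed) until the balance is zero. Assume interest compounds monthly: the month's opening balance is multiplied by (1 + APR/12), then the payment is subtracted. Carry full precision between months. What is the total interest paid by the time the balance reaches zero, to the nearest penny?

£9,947.04

Monthly rate r = 12%/12 = 1% = 0.01.
Payoff takes n = ⌈−ln(1 − rB₀/P)/ln(1+r)⌉ = ⌈79.554⌉ = 80 payments; the last is £222.04.
Total paid = 79·£400.00 + £222.04 = £31,822.04.
Total interest = total paid − principal = £31,822.04 − £21,875.00 = £9,947.04.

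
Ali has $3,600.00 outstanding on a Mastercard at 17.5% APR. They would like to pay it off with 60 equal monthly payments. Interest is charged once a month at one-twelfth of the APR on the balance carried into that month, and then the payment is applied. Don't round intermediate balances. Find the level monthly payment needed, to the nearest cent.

Monthly rate r = 17.5%/12 = 1.45833% = 0.0145833.
Level-payment amortization: P = B₀·r / (1 − (1+r)^(−n)) = 3600.00·0.0145833 / (1 − 1.01458^(−60)).
Denominator 1 − (1+r)^(−60) = 0.580495552.
P = 52.5 / 0.580495552 ≈ 90.44.

$90.44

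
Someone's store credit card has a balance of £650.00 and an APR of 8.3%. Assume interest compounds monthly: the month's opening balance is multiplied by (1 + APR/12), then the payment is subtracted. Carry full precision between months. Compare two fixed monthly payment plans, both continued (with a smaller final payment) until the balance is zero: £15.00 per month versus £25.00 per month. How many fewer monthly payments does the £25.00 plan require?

23 fewer payments

Monthly rate r = 8.3%/12 = 0.691667% = 0.00691667.
At £15.00/mo: n = ⌈−ln(1 − rB₀/P)/ln(1+r)⌉ = 52 payments (last £10.33); total interest = total paid − £650.00 = £125.33.
At £25.00/mo: 29 payments (last £19.05); total interest £69.05.
Payments saved = 52 − 29 = 23.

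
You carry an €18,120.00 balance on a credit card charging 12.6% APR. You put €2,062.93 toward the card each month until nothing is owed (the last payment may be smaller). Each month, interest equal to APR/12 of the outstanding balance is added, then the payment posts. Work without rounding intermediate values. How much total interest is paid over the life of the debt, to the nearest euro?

Monthly rate r = 12.6%/12 = 1.05% = 0.0105.
Payoff takes n = ⌈−ln(1 − rB₀/P)/ln(1+r)⌉ = ⌈9.264⌉ = 10 payments; the last is €546.16.
Total paid = 9·€2,062.93 + €546.16 = €19,112.53.
Total interest = total paid − principal = €19,112.53 − €18,120.00 = €992.53.

€993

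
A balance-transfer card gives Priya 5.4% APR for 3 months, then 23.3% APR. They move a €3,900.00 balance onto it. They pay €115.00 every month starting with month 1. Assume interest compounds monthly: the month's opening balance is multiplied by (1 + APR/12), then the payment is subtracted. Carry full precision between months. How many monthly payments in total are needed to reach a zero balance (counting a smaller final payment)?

52 payments

Promo months 1–3 at r₀ = 5.4%/12 = 0.0045; months 4+ at r₁ = 23.3%/12 = 0.0194167.
After month 3: iterate B ← B·(1+r₀) − €115.00 for 3 months → €3,606.33.
Then at r₁ with €115.00/mo: n₂ = −ln(1 − r₁·B/P)/ln(1+r₁) ≈ 48.82 → 49 more payments.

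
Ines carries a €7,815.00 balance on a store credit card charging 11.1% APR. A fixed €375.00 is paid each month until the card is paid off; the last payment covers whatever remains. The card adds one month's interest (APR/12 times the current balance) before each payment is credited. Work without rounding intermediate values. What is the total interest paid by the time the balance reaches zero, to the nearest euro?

€907

Monthly rate r = 11.1%/12 = 0.925% = 0.00925.
Payoff takes n = ⌈−ln(1 − rB₀/P)/ln(1+r)⌉ = ⌈23.258⌉ = 24 payments; the last is €97.04.
Total paid = 23·€375.00 + €97.04 = €8,722.04.
Total interest = total paid − principal = €8,722.04 − €7,815.00 = €907.04.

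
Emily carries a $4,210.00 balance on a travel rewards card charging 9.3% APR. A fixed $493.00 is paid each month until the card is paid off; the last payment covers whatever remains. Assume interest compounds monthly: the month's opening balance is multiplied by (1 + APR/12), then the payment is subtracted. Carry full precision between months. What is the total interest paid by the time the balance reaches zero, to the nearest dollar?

$163

Monthly rate r = 9.3%/12 = 0.775% = 0.00775.
Payoff takes n = ⌈−ln(1 − rB₀/P)/ln(1+r)⌉ = ⌈8.869⌉ = 9 payments; the last is $428.85.
Total paid = 8·$493.00 + $428.85 = $4,372.85.
Total interest = total paid − principal = $4,372.85 − $4,210.00 = $162.85.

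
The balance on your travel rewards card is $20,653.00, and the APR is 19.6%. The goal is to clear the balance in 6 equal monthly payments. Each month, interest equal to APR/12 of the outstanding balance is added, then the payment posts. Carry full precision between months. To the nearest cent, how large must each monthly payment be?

Monthly rate r = 19.6%/12 = 1.63333% = 0.0163333.
Level-payment amortization: P = B₀·r / (1 − (1+r)^(−n)) = 20653.00·0.0163333 / (1 − 1.01633^(−6)).
Denominator 1 − (1+r)^(−6) = 0.0926329963.
P = 337.332 / 0.0926329963 ≈ 3641.60.

$3,641.60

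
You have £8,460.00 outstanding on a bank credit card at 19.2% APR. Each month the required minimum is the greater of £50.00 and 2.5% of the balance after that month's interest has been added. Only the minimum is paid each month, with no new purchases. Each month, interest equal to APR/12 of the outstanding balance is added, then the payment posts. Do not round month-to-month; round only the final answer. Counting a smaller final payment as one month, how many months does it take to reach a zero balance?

Monthly rate r = 19.2%/12 = 1.6% = 0.016.
While 2.5% of the post-interest balance exceeds £50.00, each month B ← (B·(1+r))·(1 − 0.025), i.e. B shrinks by the factor (1+r)·0.975 = 0.9906.
This holds for months 1–155. Entering month 156 the balance is £1,957.09; 2.5% of the post-interest balance is now below £50.00, so the flat £50.00 minimum applies from here.
From month 156 a fixed £50.00 at rate r clears £1,957.09 in 63 more payments. Total: 155 + 63 = 218 months.

218 months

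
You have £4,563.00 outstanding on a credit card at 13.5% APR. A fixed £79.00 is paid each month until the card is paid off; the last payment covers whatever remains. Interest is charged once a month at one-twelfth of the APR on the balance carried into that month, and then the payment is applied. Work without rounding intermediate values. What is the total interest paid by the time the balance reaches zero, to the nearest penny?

Monthly rate r = 13.5%/12 = 1.125% = 0.01125.
Payoff takes n = ⌈−ln(1 − rB₀/P)/ln(1+r)⌉ = ⌈93.789⌉ = 94 payments; the last is £62.40.
Total paid = 93·£79.00 + £62.40 = £7,409.40.
Total interest = total paid − principal = £7,409.40 − £4,563.00 = £2,846.40.

£2,846.40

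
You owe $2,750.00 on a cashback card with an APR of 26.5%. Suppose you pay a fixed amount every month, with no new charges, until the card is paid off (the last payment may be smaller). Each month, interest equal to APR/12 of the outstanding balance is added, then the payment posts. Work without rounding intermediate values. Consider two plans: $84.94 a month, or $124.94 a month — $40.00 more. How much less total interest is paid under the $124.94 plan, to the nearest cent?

$1,073.20

Monthly rate r = 26.5%/12 = 2.20833% = 0.0220833.
At $84.94/mo: n = ⌈−ln(1 − rB₀/P)/ln(1+r)⌉ = 58 payments (last $39.48); total interest = total paid − $2,750.00 = $2,131.06.
At $124.94/mo: 31 payments (last $59.66); total interest $1,057.86.
Interest saved = $2,131.06 − $1,057.86 = $1,073.20.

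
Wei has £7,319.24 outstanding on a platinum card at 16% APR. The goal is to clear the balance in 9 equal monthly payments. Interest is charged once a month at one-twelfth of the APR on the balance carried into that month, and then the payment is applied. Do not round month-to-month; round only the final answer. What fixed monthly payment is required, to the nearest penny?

Monthly rate r = 16%/12 = 1.33333% = 0.0133333.
Level-payment amortization: P = B₀·r / (1 − (1+r)^(−n)) = 7319.24·0.0133333 / (1 − 1.01333^(−9)).
Denominator 1 − (1+r)^(−9) = 0.112375993.
P = 97.5899 / 0.112375993 ≈ 868.42.

£868.42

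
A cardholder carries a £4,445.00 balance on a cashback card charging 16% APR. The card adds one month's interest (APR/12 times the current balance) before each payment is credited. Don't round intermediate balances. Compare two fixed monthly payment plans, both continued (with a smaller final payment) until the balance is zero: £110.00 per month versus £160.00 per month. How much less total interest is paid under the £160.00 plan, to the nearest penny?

Monthly rate r = 16%/12 = 1.33333% = 0.0133333.
At £110.00/mo: n = ⌈−ln(1 − rB₀/P)/ln(1+r)⌉ = 59 payments (last £47.30); total interest = total paid − £4,445.00 = £1,982.30.
At £160.00/mo: 35 payments (last £149.36); total interest £1,144.36.
Interest saved = £1,982.30 − £1,144.36 = £837.94.

£837.94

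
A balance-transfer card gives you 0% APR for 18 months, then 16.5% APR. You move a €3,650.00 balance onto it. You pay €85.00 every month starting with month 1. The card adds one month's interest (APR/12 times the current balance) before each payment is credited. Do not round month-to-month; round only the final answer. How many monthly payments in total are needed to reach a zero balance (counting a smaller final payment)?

Promo months 1–18 at r₀ = 0%/12 = 0; months 19+ at r₁ = 16.5%/12 = 0.01375.
After month 18 (no interest yet): B = €3,650.00 − 18·€85.00 = €2,120.00.
Then at r₁ with €85.00/mo: n₂ = −ln(1 − r₁·B/P)/ln(1+r₁) ≈ 30.75 → 31 more payments.

49 months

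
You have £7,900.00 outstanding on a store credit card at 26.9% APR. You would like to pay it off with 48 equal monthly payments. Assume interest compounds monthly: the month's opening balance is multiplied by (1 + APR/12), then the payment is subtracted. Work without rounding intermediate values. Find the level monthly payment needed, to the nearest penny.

£270.38

Monthly rate r = 26.9%/12 = 2.24167% = 0.0224167.
Level-payment amortization: P = B₀·r / (1 − (1+r)^(−n)) = 7900.00·0.0224167 / (1 − 1.02242^(−48)).
Denominator 1 − (1+r)^(−48) = 0.654967647.
P = 177.092 / 0.654967647 ≈ 270.38.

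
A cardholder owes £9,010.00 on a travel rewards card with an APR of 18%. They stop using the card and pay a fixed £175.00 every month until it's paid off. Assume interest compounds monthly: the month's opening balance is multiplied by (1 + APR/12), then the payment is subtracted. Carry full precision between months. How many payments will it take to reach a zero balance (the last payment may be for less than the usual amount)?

Monthly rate r = 18%/12 = 1.5% = 0.015.
Recurrence: B ← B·(1+r) − £175.00.
Month 1: interest £135.15; balance after payment £8,970.15.
Month 2: interest £134.55; balance after payment £8,929.70.
Closed form: n = −ln(1 − rB₀/P)/ln(1+r) = −ln(0.22771)/ln(1.015) ≈ 99.382, so the balance reaches zero during payment 100.

100 months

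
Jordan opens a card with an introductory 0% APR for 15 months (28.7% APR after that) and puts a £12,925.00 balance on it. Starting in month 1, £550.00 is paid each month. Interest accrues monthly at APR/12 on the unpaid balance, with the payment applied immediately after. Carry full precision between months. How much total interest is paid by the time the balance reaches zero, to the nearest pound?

£615

Promo months 1–15 at r₀ = 0%/12 = 0; months 16+ at r₁ = 28.7%/12 = 0.0239167.
After month 15 (no interest yet): B = £12,925.00 − 15·£550.00 = £4,675.00.
Then at r₁ with £550.00/mo: n₂ = −ln(1 − r₁·B/P)/ln(1+r₁) ≈ 9.62 → 10 more payments.
Total paid = 24·£550.00 + £340.13 = £13,540.13; interest = £13,540.13 − £12,925.00 = £615.13.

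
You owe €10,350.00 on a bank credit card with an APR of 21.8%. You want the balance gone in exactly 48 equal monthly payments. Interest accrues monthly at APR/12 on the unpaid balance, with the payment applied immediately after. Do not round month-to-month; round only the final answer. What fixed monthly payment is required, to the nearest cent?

€324.97

Monthly rate r = 21.8%/12 = 1.81667% = 0.0181667.
Level-payment amortization: P = B₀·r / (1 − (1+r)^(−n)) = 10350.00·0.0181667 / (1 − 1.01817^(−48)).
Denominator 1 − (1+r)^(−48) = 0.578600504.
P = 188.025 / 0.578600504 ≈ 324.97.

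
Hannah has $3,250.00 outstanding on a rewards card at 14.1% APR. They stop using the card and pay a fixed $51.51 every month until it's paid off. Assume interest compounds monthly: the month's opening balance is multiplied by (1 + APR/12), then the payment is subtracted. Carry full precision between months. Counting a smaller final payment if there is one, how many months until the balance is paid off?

Monthly rate r = 14.1%/12 = 1.175% = 0.01175.
Recurrence: B ← B·(1+r) − $51.51.
Month 1: interest $38.19; balance after payment $3,236.68.
Month 2: interest $38.03; balance after payment $3,223.20.
Closed form: n = −ln(1 − rB₀/P)/ln(1+r) = −ln(0.25864)/ln(1.01175) ≈ 115.766, so the balance reaches zero during payment 116.

116 payments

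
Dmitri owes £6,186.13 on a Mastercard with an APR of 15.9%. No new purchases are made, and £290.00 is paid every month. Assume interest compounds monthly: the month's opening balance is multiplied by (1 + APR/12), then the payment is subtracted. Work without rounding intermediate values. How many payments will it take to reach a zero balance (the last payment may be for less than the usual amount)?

26 payments

Monthly rate r = 15.9%/12 = 1.325% = 0.01325.
Recurrence: B ← B·(1+r) − £290.00.
Month 1: interest £81.97; balance after payment £5,978.10.
Month 2: interest £79.21; balance after payment £5,767.31.
Closed form: n = −ln(1 − rB₀/P)/ln(1+r) = −ln(0.71736)/ln(1.01325) ≈ 25.236, so the balance reaches zero during payment 26.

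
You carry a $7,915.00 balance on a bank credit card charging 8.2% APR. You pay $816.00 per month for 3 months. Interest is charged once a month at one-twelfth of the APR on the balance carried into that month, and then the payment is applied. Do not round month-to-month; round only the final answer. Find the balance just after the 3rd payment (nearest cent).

Monthly rate r = 8.2%/12 = 0.683333% = 0.00683333.
Each month: B ← B·(1+r) − $816.00.
Month 1: interest $54.09; balance after payment $7,153.09.
Month 2: interest $48.88; balance after payment $6,385.97.
Month 3: interest $43.64; balance after payment $5,613.60.

$5,613.60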